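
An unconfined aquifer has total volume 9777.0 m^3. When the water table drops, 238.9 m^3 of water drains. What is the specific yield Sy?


Specific yield Sy = Volume drained / Total volume.
Sy = 238.9 / 9777.0
   = 0.0244.

0.0244


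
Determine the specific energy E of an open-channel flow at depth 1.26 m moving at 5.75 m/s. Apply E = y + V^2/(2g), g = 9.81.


Specific energy E = y + V^2/(2g).
Velocity head = V^2/(2g) = 5.75^2 / (2*9.81) = 33.0625 / 19.62 = 1.6851 m.
E = 1.26 + 1.6851 = 2.9451 m.

2.9451


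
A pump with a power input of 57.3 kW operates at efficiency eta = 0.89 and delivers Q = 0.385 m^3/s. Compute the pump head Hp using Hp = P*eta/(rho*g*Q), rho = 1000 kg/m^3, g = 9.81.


Pump head formula: Hp = P * eta / (rho * g * Q).
Numerator: P * eta = 57.3 * 1000 * 0.89 = 50997.0 W.
Denominator: rho * g * Q = 1000 * 9.81 * 0.385 = 3776.85.
Hp = 50997.0 / 3776.85 = 13.5 m.

13.5


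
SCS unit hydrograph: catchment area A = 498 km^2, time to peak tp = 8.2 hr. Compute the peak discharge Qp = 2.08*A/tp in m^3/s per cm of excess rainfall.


SCS formula: Qp = 2.08 * A / tp.
Qp = 2.08 * 498 / 8.2
   = 1035.84 / 8.2
   = 126.32 m^3/s per cm.

126.32


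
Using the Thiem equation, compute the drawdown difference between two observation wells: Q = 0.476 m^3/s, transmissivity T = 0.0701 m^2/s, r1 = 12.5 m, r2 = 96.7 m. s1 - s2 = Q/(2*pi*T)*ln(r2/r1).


Thiem equation: s1 - s2 = Q/(2*pi*T) * ln(r2/r1).
ln(r2/r1) = ln(96.7/12.5) = 2.0459.
Q/(2*pi*T) = 0.476 / (2*pi*0.0701) = 0.476 / 0.4405 = 1.0807.
s1 - s2 = 1.0807 * 2.0459 = 2.211 m.

2.211


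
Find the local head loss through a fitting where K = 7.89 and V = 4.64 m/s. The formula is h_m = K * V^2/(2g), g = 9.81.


Minor loss formula: h_m = K * V^2/(2g).
V^2 = 4.64^2 = 21.5296.
V^2/(2g) = 21.5296 / 19.62 = 1.0973 m.
h_m = 7.89 * 1.0973 = 8.6579 m.

8.6579


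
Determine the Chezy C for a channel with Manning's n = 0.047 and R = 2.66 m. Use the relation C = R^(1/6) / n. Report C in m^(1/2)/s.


The Chezy coefficient relates to Manning's n through C = R^(1/6) / n.
R^(1/6) = 2.66^(1/6) = 1.177101.
C = 1.177101 / 0.047 = 25.04 m^(1/2)/s.

25.04


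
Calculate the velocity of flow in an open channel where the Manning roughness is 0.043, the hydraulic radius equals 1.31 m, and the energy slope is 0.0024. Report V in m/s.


Manning's equation gives V = (1/n) * R^(2/3) * S^(1/2).
First, compute R^(2/3) = 1.31^(2/3) = 1.1972.
Next, S^(1/2) = 0.0024^(1/2) = 0.04899.
Then 1/n = 1/0.043 = 23.26.
V = 23.26 * 1.1972 * 0.04899 = 1.364 m/s.

1.364


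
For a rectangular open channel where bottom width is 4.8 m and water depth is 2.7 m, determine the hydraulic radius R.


For a rectangular section:
Flow area A = b * y = 4.8 * 2.7 = 12.96 m^2.
Wetted perimeter P = b + 2y = 4.8 + 2*2.7 = 10.2 m.
Hydraulic radius R = A/P = 12.96 / 10.2 = 1.2706 m.

1.2706


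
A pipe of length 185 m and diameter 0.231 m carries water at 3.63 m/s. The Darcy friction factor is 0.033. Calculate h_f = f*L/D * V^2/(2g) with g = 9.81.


Darcy-Weisbach equation: h_f = f * (L/D) * V^2/(2g).
f * L/D = 0.033 * 185/0.231 = 26.4286.
V^2/(2g) = 3.63^2 / (2*9.81) = 13.1769 / 19.62 = 0.6716 m.
h_f = 26.4286 * 0.6716 = 17.75 m.

17.75


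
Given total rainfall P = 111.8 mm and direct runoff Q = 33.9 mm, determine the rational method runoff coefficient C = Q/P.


The runoff coefficient C = runoff depth / rainfall depth.
C = 33.9 / 111.8
  = 0.3032.

0.3032


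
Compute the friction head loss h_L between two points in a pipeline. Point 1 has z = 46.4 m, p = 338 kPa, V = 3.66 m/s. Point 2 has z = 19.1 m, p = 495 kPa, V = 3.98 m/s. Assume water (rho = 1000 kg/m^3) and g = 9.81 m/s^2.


Total head at each section: H = z + p/(rho*g) + V^2/(2g).
H1 = 46.4 + 338*1000/(1000*9.81) + 3.66^2/(2*9.81)
   = 46.4 + 34.455 + 0.6828
   = 81.537 m.
H2 = 19.1 + 495*1000/(1000*9.81) + 3.98^2/(2*9.81)
   = 19.1 + 50.459 + 0.8074
   = 70.366 m.
h_L = H1 - H2 = 81.537 - 70.366 = 11.171 m.

11.171


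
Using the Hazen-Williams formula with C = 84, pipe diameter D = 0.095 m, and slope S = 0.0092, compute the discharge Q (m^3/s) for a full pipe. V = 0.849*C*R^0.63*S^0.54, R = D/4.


For a full circular pipe, R = D/4 = 0.095/4 = 0.0238 m.
V = 0.849 * 84 * 0.0238^0.63 * 0.0092^0.54
  = 0.849 * 84 * 0.094769 * 0.079514
  = 0.5374 m/s.
Pipe area A = pi*D^2/4 = pi*0.095^2/4 = 0.0071 m^2.
Q = A * V = 0.0071 * 0.5374 = 0.0038 m^3/s.

0.0038


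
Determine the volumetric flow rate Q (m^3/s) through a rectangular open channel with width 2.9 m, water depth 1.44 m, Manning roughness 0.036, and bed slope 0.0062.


For a rectangular channel, the cross-sectional area A = b * y = 2.9 * 1.44 = 4.18 m^2.
The wetted perimeter P = b + 2y = 2.9 + 2*1.44 = 5.78 m.
Hydraulic radius R = A/P = 4.18/5.78 = 0.7225 m.
Velocity V = (1/n)*R^(2/3)*S^(1/2) = (1/0.036)*0.7225^(2/3)*0.0062^(1/2) = 1.7611 m/s.
Discharge Q = A * V = 4.18 * 1.7611 = 7.354 m^3/s.

7.354


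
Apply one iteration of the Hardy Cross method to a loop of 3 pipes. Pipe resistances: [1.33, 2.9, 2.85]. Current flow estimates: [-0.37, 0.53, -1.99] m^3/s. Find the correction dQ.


Numerator terms (r*Q*|Q|): 1.33*-0.37*|-0.37| = -0.1821; 2.9*0.53*|0.53| = 0.8146; 2.85*-1.99*|-1.99| = -11.2863.
Sum of numerator = -10.6538.
Denominator terms (r*|Q|): 1.33*|-0.37| = 0.4921; 2.9*|0.53| = 1.537; 2.85*|-1.99| = 5.6715.
2 * sum of denominator = 2 * 7.7006 = 15.4012.
dQ = --10.6538 / 15.4012 = 0.6917 m^3/s.

0.6917


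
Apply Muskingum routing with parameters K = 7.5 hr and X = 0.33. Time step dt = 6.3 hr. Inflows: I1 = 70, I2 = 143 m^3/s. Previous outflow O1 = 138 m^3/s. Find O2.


Muskingum coefficients:
denom = 2*K*(1-X) + dt = 2*7.5*(1-0.33) + 6.3 = 16.35.
C0 = (dt - 2*K*X)/denom = (6.3 - 2*7.5*0.33)/16.35 = 0.0826.
C1 = (dt + 2*K*X)/denom = (6.3 + 2*7.5*0.33)/16.35 = 0.6881.
C2 = (2*K*(1-X) - dt)/denom = 0.2294.
O2 = C0*I2 + C1*I1 + C2*O1
   = 0.0826*143 + 0.6881*70 + 0.2294*138
   = 91.62 m^3/s.

91.62


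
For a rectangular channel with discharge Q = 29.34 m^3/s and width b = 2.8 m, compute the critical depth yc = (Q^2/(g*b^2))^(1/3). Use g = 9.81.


Using yc = (Q^2 / (g * b^2))^(1/3):
Q^2 = 29.34^2 = 860.84.
g * b^2 = 9.81 * 2.8^2 = 9.81 * 7.84 = 76.91.
Q^2 / (g*b^2) = 860.84 / 76.91 = 11.1928.
yc = 11.1928^(1/3) = 2.2369 m.

2.2369


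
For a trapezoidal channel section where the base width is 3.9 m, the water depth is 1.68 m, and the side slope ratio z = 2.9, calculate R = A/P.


For a trapezoidal section with side slope z:
A = (b + z*y)*y = (3.9 + 2.9*1.68)*1.68 = 14.737 m^2.
P = b + 2*y*sqrt(1 + z^2) = 3.9 + 2*1.68*sqrt(1 + 2.9^2) = 14.207 m.
R = A/P = 14.737 / 14.207 = 1.0373 m.

1.0373


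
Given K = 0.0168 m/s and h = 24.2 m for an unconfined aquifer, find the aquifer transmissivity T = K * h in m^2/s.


Transmissivity is defined as T = K * h.
T = 0.0168 * 24.2
  = 0.4066 m^2/s.

0.4066


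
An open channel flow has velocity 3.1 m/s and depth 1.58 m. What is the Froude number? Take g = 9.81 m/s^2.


The Froude number is defined as Fr = V / sqrt(g*y).
g*y = 9.81 * 1.58 = 15.4998.
sqrt(g*y) = sqrt(15.4998) = 3.937.
Fr = 3.1 / 3.937 = 0.7874.

0.7874


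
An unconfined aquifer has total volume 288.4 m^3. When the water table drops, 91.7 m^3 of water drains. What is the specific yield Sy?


Specific yield Sy = Volume drained / Total volume.
Sy = 91.7 / 288.4
   = 0.318.

0.318


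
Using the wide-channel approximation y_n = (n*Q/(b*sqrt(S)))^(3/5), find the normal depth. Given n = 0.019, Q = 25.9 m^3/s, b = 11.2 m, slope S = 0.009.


We use the wide-channel approximation y_n = (n*Q/(b*sqrt(S)))^(3/5).
sqrt(S) = sqrt(0.009) = 0.094868.
Numerator: n*Q = 0.019 * 25.9 = 0.4921.
Denominator: b*sqrt(S) = 11.2 * 0.094868 = 1.062522.
arg = 0.4631.
y_n = 0.4631^(3/5) = 0.6301 m.

0.6301


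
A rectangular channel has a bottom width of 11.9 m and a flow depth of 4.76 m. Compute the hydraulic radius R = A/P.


For a rectangular section:
Flow area A = b * y = 11.9 * 4.76 = 56.64 m^2.
Wetted perimeter P = b + 2y = 11.9 + 2*4.76 = 21.42 m.
Hydraulic radius R = A/P = 56.64 / 21.42 = 2.6444 m.

2.6444


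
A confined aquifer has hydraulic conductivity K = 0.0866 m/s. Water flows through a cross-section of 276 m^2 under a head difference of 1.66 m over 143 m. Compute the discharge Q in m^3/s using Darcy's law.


Darcy's law: Q = K * A * i, where i = dh/L.
Hydraulic gradient i = 1.66 / 143 = 0.011608.
Q = 0.0866 * 276 * 0.011608
  = 0.2775 m^3/s.

0.2775


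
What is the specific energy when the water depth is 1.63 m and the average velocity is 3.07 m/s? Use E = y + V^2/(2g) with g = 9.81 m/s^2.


Specific energy E = y + V^2/(2g).
Velocity head = V^2/(2g) = 3.07^2 / (2*9.81) = 9.4249 / 19.62 = 0.4804 m.
E = 1.63 + 0.4804 = 2.1104 m.

2.1104


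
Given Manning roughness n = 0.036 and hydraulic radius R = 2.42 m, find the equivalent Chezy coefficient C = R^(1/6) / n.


The Chezy coefficient relates to Manning's n through C = R^(1/6) / n.
R^(1/6) = 2.42^(1/6) = 1.158695.
C = 1.158695 / 0.036 = 32.19 m^(1/2)/s.

32.19


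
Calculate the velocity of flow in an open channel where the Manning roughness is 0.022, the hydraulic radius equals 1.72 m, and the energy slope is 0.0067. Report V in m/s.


Manning's equation gives V = (1/n) * R^(2/3) * S^(1/2).
First, compute R^(2/3) = 1.72^(2/3) = 1.4356.
Next, S^(1/2) = 0.0067^(1/2) = 0.081854.
Then 1/n = 1/0.022 = 45.45.
V = 45.45 * 1.4356 * 0.081854 = 5.3411 m/s.

5.3411


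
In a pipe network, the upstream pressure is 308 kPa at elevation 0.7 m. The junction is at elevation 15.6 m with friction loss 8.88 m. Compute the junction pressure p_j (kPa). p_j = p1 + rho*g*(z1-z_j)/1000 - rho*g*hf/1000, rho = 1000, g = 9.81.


Junction pressure: p_j = p1 + rho*g*(z1 - z_j)/1000 - rho*g*hf/1000.
Elevation term = 1000*9.81*(0.7 - 15.6)/1000 = -146.169 kPa.
Friction term = 1000*9.81*8.88/1000 = 87.113 kPa.
p_j = 308 + -146.169 - 87.113 = 74.72 kPa.

74.72


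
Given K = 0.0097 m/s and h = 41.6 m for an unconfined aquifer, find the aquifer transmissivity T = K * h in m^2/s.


Transmissivity is defined as T = K * h.
T = 0.0097 * 41.6
  = 0.4035 m^2/s.

0.4035


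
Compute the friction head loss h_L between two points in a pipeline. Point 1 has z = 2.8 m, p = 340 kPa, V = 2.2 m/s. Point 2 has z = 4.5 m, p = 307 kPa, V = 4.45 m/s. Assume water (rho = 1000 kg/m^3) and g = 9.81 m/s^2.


Total head at each section: H = z + p/(rho*g) + V^2/(2g).
H1 = 2.8 + 340*1000/(1000*9.81) + 2.2^2/(2*9.81)
   = 2.8 + 34.659 + 0.2467
   = 37.705 m.
H2 = 4.5 + 307*1000/(1000*9.81) + 4.45^2/(2*9.81)
   = 4.5 + 31.295 + 1.0093
   = 36.804 m.
h_L = H1 - H2 = 37.705 - 36.804 = 0.901 m.

0.901


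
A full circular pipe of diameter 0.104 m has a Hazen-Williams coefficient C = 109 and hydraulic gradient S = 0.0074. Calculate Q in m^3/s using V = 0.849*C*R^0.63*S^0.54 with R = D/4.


For a full circular pipe, R = D/4 = 0.104/4 = 0.026 m.
V = 0.849 * 109 * 0.026^0.63 * 0.0074^0.54
  = 0.849 * 109 * 0.100331 * 0.070694
  = 0.6564 m/s.
Pipe area A = pi*D^2/4 = pi*0.104^2/4 = 0.0085 m^2.
Q = A * V = 0.0085 * 0.6564 = 0.0056 m^3/s.

0.0056


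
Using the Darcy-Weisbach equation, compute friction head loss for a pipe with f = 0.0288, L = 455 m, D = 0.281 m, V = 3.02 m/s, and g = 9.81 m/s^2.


Darcy-Weisbach equation: h_f = f * (L/D) * V^2/(2g).
f * L/D = 0.0288 * 455/0.281 = 46.6335.
V^2/(2g) = 3.02^2 / (2*9.81) = 9.1204 / 19.62 = 0.4649 m.
h_f = 46.6335 * 0.4649 = 21.678 m.

21.678


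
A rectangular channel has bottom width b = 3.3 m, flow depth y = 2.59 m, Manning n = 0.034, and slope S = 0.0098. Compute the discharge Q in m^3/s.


For a rectangular channel, the cross-sectional area A = b * y = 3.3 * 2.59 = 8.55 m^2.
The wetted perimeter P = b + 2y = 3.3 + 2*2.59 = 8.48 m.
Hydraulic radius R = A/P = 8.55/8.48 = 1.0079 m.
Velocity V = (1/n)*R^(2/3)*S^(1/2) = (1/0.034)*1.0079^(2/3)*0.0098^(1/2) = 2.9269 m/s.
Discharge Q = A * V = 8.55 * 2.9269 = 25.016 m^3/s.

25.016


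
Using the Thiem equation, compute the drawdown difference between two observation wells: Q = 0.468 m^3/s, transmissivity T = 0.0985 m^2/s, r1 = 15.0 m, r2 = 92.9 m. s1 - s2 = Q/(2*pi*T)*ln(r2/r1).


Thiem equation: s1 - s2 = Q/(2*pi*T) * ln(r2/r1).
ln(r2/r1) = ln(92.9/15.0) = 1.8235.
Q/(2*pi*T) = 0.468 / (2*pi*0.0985) = 0.468 / 0.6189 = 0.7562.
s1 - s2 = 0.7562 * 1.8235 = 1.3789 m.

1.3789


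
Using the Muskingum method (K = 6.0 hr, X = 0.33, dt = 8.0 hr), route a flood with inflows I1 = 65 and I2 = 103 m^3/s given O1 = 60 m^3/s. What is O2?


Muskingum coefficients:
denom = 2*K*(1-X) + dt = 2*6.0*(1-0.33) + 8.0 = 16.04.
C0 = (dt - 2*K*X)/denom = (8.0 - 2*6.0*0.33)/16.04 = 0.2519.
C1 = (dt + 2*K*X)/denom = (8.0 + 2*6.0*0.33)/16.04 = 0.7456.
C2 = (2*K*(1-X) - dt)/denom = 0.0025.
O2 = C0*I2 + C1*I1 + C2*O1
   = 0.2519*103 + 0.7456*65 + 0.0025*60
   = 74.56 m^3/s.

74.56


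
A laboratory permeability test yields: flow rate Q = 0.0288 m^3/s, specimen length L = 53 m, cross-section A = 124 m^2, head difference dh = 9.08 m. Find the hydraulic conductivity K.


From K = Q*L / (A*dh):
Numerator: Q*L = 0.0288 * 53 = 1.5264.
Denominator: A*dh = 124 * 9.08 = 1125.92.
K = 1.5264 / 1125.92 = 0.001356 m/s.

0.001356


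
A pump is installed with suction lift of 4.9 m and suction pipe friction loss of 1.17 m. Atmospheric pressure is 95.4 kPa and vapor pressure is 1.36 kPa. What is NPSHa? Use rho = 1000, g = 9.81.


NPSHa = p_atm/(rho*g) - z_s - hf_s - p_vap/(rho*g).
p_atm/(rho*g) = 95.4*1000 / (1000*9.81) = 9.725 m.
p_vap/(rho*g) = 1.36*1000 / (1000*9.81) = 0.139 m.
NPSHa = 9.725 - 4.9 - 1.17 - 0.139
      = 3.52 m.

3.52


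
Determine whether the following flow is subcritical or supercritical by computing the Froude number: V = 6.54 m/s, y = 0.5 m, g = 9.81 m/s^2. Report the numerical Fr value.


The Froude number is defined as Fr = V / sqrt(g*y).
g*y = 9.81 * 0.5 = 4.905.
sqrt(g*y) = sqrt(4.905) = 2.2147.
Fr = 6.54 / 2.2147 = 2.953.
Since Fr > 1, the flow is supercritical.

2.953


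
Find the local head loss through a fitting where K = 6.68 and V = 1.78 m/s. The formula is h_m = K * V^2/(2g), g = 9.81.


Minor loss formula: h_m = K * V^2/(2g).
V^2 = 1.78^2 = 3.1684.
V^2/(2g) = 3.1684 / 19.62 = 0.1615 m.
h_m = 6.68 * 0.1615 = 1.0787 m.

1.0787


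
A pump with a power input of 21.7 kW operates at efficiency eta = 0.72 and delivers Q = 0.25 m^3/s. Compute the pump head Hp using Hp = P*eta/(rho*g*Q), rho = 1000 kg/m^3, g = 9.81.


Pump head formula: Hp = P * eta / (rho * g * Q).
Numerator: P * eta = 21.7 * 1000 * 0.72 = 15624.0 W.
Denominator: rho * g * Q = 1000 * 9.81 * 0.25 = 2452.5.
Hp = 15624.0 / 2452.5 = 6.37 m.

6.37


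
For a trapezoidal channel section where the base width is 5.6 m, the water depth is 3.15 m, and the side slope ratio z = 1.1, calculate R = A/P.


For a trapezoidal section with side slope z:
A = (b + z*y)*y = (5.6 + 1.1*3.15)*3.15 = 28.555 m^2.
P = b + 2*y*sqrt(1 + z^2) = 5.6 + 2*3.15*sqrt(1 + 1.1^2) = 14.966 m.
R = A/P = 28.555 / 14.966 = 1.908 m.

1.908


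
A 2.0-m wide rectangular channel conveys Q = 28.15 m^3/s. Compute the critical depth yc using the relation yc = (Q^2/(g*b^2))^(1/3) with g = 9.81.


Using yc = (Q^2 / (g * b^2))^(1/3):
Q^2 = 28.15^2 = 792.42.
g * b^2 = 9.81 * 2.0^2 = 9.81 * 4.0 = 39.24.
Q^2 / (g*b^2) = 792.42 / 39.24 = 20.1942.
yc = 20.1942^(1/3) = 2.7232 m.

2.7232


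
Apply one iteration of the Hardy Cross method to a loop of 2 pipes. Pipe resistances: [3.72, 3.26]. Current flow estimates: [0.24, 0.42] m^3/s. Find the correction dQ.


Numerator terms (r*Q*|Q|): 3.72*0.24*|0.24| = 0.2143; 3.26*0.42*|0.42| = 0.5751.
Sum of numerator = 0.7893.
Denominator terms (r*|Q|): 3.72*|0.24| = 0.8928; 3.26*|0.42| = 1.3692.
2 * sum of denominator = 2 * 2.262 = 4.524.
dQ = -0.7893 / 4.524 = -0.1745 m^3/s.

-0.1745


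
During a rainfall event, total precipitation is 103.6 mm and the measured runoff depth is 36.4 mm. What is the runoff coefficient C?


The runoff coefficient C = runoff depth / rainfall depth.
C = 36.4 / 103.6
  = 0.3514.

0.3514


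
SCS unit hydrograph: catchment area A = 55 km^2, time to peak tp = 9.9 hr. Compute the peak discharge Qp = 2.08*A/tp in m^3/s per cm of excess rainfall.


SCS formula: Qp = 2.08 * A / tp.
Qp = 2.08 * 55 / 9.9
   = 114.4 / 9.9
   = 11.56 m^3/s per cm.

11.56


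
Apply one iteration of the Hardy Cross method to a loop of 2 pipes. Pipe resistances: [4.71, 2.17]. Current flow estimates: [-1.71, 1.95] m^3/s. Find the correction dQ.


Numerator terms (r*Q*|Q|): 4.71*-1.71*|-1.71| = -13.7725; 2.17*1.95*|1.95| = 8.2514.
Sum of numerator = -5.5211.
Denominator terms (r*|Q|): 4.71*|-1.71| = 8.0541; 2.17*|1.95| = 4.2315.
2 * sum of denominator = 2 * 12.2856 = 24.5712.
dQ = --5.5211 / 24.5712 = 0.2247 m^3/s.

0.2247


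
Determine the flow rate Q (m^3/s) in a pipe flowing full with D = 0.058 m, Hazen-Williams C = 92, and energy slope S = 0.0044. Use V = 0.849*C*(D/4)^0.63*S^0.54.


For a full circular pipe, R = D/4 = 0.058/4 = 0.0145 m.
V = 0.849 * 92 * 0.0145^0.63 * 0.0044^0.54
  = 0.849 * 92 * 0.069448 * 0.053391
  = 0.2896 m/s.
Pipe area A = pi*D^2/4 = pi*0.058^2/4 = 0.0026 m^2.
Q = A * V = 0.0026 * 0.2896 = 0.0008 m^3/s.

0.0008


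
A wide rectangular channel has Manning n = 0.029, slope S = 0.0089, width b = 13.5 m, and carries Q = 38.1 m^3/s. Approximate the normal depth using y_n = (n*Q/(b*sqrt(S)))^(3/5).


We use the wide-channel approximation y_n = (n*Q/(b*sqrt(S)))^(3/5).
sqrt(S) = sqrt(0.0089) = 0.09434.
Numerator: n*Q = 0.029 * 38.1 = 1.1049.
Denominator: b*sqrt(S) = 13.5 * 0.09434 = 1.27359.
arg = 0.8675.
y_n = 0.8675^(3/5) = 0.9183 m.

0.9183


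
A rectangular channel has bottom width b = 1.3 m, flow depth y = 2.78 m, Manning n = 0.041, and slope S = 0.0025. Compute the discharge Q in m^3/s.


For a rectangular channel, the cross-sectional area A = b * y = 1.3 * 2.78 = 3.61 m^2.
The wetted perimeter P = b + 2y = 1.3 + 2*2.78 = 6.86 m.
Hydraulic radius R = A/P = 3.61/6.86 = 0.5268 m.
Velocity V = (1/n)*R^(2/3)*S^(1/2) = (1/0.041)*0.5268^(2/3)*0.0025^(1/2) = 0.7955 m/s.
Discharge Q = A * V = 3.61 * 0.7955 = 2.875 m^3/s.

2.875


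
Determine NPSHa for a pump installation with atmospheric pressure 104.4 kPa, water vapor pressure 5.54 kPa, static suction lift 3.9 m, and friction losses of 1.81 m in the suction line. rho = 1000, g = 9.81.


NPSHa = p_atm/(rho*g) - z_s - hf_s - p_vap/(rho*g).
p_atm/(rho*g) = 104.4*1000 / (1000*9.81) = 10.642 m.
p_vap/(rho*g) = 5.54*1000 / (1000*9.81) = 0.565 m.
NPSHa = 10.642 - 3.9 - 1.81 - 0.565
      = 4.37 m.

4.37


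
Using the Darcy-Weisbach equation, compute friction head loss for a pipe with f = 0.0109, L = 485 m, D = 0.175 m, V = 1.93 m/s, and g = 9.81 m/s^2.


Darcy-Weisbach equation: h_f = f * (L/D) * V^2/(2g).
f * L/D = 0.0109 * 485/0.175 = 30.2086.
V^2/(2g) = 1.93^2 / (2*9.81) = 3.7249 / 19.62 = 0.1899 m.
h_f = 30.2086 * 0.1899 = 5.735 m.

5.735


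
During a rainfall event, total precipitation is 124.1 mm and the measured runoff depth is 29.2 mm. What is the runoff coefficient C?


The runoff coefficient C = runoff depth / rainfall depth.
C = 29.2 / 124.1
  = 0.2353.

0.2353


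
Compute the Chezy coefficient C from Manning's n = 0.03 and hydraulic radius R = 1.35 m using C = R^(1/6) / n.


The Chezy coefficient relates to Manning's n through C = R^(1/6) / n.
R^(1/6) = 1.35^(1/6) = 1.051289.
C = 1.051289 / 0.03 = 35.04 m^(1/2)/s.

35.04


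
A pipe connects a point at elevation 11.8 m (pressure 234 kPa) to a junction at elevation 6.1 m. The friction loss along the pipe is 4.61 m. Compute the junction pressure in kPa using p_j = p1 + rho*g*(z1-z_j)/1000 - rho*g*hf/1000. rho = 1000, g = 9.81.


Junction pressure: p_j = p1 + rho*g*(z1 - z_j)/1000 - rho*g*hf/1000.
Elevation term = 1000*9.81*(11.8 - 6.1)/1000 = 55.917 kPa.
Friction term = 1000*9.81*4.61/1000 = 45.224 kPa.
p_j = 234 + 55.917 - 45.224 = 244.69 kPa.

244.69


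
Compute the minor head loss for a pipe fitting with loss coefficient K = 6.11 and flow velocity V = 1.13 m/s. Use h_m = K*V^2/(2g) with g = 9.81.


Minor loss formula: h_m = K * V^2/(2g).
V^2 = 1.13^2 = 1.2769.
V^2/(2g) = 1.2769 / 19.62 = 0.0651 m.
h_m = 6.11 * 0.0651 = 0.3976 m.

0.3976


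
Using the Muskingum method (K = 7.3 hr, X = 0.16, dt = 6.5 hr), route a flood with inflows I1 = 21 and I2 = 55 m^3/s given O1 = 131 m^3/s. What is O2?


Muskingum coefficients:
denom = 2*K*(1-X) + dt = 2*7.3*(1-0.16) + 6.5 = 18.764.
C0 = (dt - 2*K*X)/denom = (6.5 - 2*7.3*0.16)/18.764 = 0.2219.
C1 = (dt + 2*K*X)/denom = (6.5 + 2*7.3*0.16)/18.764 = 0.4709.
C2 = (2*K*(1-X) - dt)/denom = 0.3072.
O2 = C0*I2 + C1*I1 + C2*O1
   = 0.2219*55 + 0.4709*21 + 0.3072*131
   = 62.34 m^3/s.

62.34


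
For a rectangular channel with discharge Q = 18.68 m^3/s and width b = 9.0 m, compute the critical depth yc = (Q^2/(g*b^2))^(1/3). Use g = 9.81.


Using yc = (Q^2 / (g * b^2))^(1/3):
Q^2 = 18.68^2 = 348.94.
g * b^2 = 9.81 * 9.0^2 = 9.81 * 81.0 = 794.61.
Q^2 / (g*b^2) = 348.94 / 794.61 = 0.4391.
yc = 0.4391^(1/3) = 0.7601 m.

0.7601


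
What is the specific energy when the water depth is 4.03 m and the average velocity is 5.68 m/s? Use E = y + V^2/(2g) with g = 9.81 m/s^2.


Specific energy E = y + V^2/(2g).
Velocity head = V^2/(2g) = 5.68^2 / (2*9.81) = 32.2624 / 19.62 = 1.6444 m.
E = 4.03 + 1.6444 = 5.6744 m.

5.6744


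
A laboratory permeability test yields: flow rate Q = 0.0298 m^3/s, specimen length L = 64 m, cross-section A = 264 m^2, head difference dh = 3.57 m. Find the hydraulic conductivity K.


From K = Q*L / (A*dh):
Numerator: Q*L = 0.0298 * 64 = 1.9072.
Denominator: A*dh = 264 * 3.57 = 942.48.
K = 1.9072 / 942.48 = 0.002024 m/s.

0.002024


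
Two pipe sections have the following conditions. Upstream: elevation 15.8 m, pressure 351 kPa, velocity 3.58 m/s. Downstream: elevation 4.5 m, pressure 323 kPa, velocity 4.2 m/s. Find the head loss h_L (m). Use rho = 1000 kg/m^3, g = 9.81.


Total head at each section: H = z + p/(rho*g) + V^2/(2g).
H1 = 15.8 + 351*1000/(1000*9.81) + 3.58^2/(2*9.81)
   = 15.8 + 35.78 + 0.6532
   = 52.233 m.
H2 = 4.5 + 323*1000/(1000*9.81) + 4.2^2/(2*9.81)
   = 4.5 + 32.926 + 0.8991
   = 38.325 m.
h_L = H1 - H2 = 52.233 - 38.325 = 13.908 m.

13.908


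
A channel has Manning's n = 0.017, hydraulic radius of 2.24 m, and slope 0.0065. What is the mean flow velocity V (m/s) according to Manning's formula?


Manning's equation gives V = (1/n) * R^(2/3) * S^(1/2).
First, compute R^(2/3) = 2.24^(2/3) = 1.712.
Next, S^(1/2) = 0.0065^(1/2) = 0.080623.
Then 1/n = 1/0.017 = 58.82.
V = 58.82 * 1.712 * 0.080623 = 8.1191 m/s.

8.1191


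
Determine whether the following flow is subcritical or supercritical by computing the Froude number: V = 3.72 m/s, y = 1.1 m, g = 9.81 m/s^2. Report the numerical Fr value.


The Froude number is defined as Fr = V / sqrt(g*y).
g*y = 9.81 * 1.1 = 10.791.
sqrt(g*y) = sqrt(10.791) = 3.285.
Fr = 3.72 / 3.285 = 1.1324.
Since Fr > 1, the flow is supercritical.

1.1324


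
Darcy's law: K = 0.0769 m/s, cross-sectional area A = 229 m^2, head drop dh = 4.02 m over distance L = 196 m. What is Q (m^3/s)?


Darcy's law: Q = K * A * i, where i = dh/L.
Hydraulic gradient i = 4.02 / 196 = 0.02051.
Q = 0.0769 * 229 * 0.02051
  = 0.3612 m^3/s.

0.3612


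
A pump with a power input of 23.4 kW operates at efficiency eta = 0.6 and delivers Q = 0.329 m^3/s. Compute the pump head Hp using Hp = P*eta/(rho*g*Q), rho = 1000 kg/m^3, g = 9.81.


Pump head formula: Hp = P * eta / (rho * g * Q).
Numerator: P * eta = 23.4 * 1000 * 0.6 = 14040.0 W.
Denominator: rho * g * Q = 1000 * 9.81 * 0.329 = 3227.49.
Hp = 14040.0 / 3227.49 = 4.35 m.

4.35


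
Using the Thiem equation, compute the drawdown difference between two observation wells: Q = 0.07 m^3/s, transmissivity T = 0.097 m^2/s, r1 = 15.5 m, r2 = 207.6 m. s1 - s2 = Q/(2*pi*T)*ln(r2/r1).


Thiem equation: s1 - s2 = Q/(2*pi*T) * ln(r2/r1).
ln(r2/r1) = ln(207.6/15.5) = 2.5948.
Q/(2*pi*T) = 0.07 / (2*pi*0.097) = 0.07 / 0.6095 = 0.1149.
s1 - s2 = 0.1149 * 2.5948 = 0.298 m.

0.298


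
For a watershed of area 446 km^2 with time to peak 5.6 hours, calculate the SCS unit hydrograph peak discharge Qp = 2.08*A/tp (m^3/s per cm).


SCS formula: Qp = 2.08 * A / tp.
Qp = 2.08 * 446 / 5.6
   = 927.68 / 5.6
   = 165.66 m^3/s per cm.

165.66


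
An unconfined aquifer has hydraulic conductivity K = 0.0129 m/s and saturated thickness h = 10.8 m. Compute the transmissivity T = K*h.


Transmissivity is defined as T = K * h.
T = 0.0129 * 10.8
  = 0.1393 m^2/s.

0.1393


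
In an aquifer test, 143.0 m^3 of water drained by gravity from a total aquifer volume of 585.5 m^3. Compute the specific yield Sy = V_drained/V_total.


Specific yield Sy = Volume drained / Total volume.
Sy = 143.0 / 585.5
   = 0.2442.

0.2442


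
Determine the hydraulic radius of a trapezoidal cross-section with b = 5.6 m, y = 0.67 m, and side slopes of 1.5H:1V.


For a trapezoidal section with side slope z:
A = (b + z*y)*y = (5.6 + 1.5*0.67)*0.67 = 4.425 m^2.
P = b + 2*y*sqrt(1 + z^2) = 5.6 + 2*0.67*sqrt(1 + 1.5^2) = 8.016 m.
R = A/P = 4.425 / 8.016 = 0.5521 m.

0.5521


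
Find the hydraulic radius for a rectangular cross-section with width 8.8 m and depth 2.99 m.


For a rectangular section:
Flow area A = b * y = 8.8 * 2.99 = 26.31 m^2.
Wetted perimeter P = b + 2y = 8.8 + 2*2.99 = 14.78 m.
Hydraulic radius R = A/P = 26.31 / 14.78 = 1.7802 m.

1.7802


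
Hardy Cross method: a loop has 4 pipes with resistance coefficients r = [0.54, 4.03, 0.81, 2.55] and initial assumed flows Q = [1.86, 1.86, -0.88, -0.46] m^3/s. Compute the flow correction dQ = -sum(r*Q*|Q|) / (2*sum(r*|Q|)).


Numerator terms (r*Q*|Q|): 0.54*1.86*|1.86| = 1.8682; 4.03*1.86*|1.86| = 13.9422; 0.81*-0.88*|-0.88| = -0.6273; 2.55*-0.46*|-0.46| = -0.5396.
Sum of numerator = 14.6435.
Denominator terms (r*|Q|): 0.54*|1.86| = 1.0044; 4.03*|1.86| = 7.4958; 0.81*|-0.88| = 0.7128; 2.55*|-0.46| = 1.173.
2 * sum of denominator = 2 * 10.386 = 20.772.
dQ = -14.6435 / 20.772 = -0.705 m^3/s.

-0.705


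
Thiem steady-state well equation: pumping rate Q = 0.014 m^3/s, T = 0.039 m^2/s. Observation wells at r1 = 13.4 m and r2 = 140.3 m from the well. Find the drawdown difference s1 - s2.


Thiem equation: s1 - s2 = Q/(2*pi*T) * ln(r2/r1).
ln(r2/r1) = ln(140.3/13.4) = 2.3485.
Q/(2*pi*T) = 0.014 / (2*pi*0.039) = 0.014 / 0.245 = 0.0571.
s1 - s2 = 0.0571 * 2.3485 = 0.1342 m.

0.1342


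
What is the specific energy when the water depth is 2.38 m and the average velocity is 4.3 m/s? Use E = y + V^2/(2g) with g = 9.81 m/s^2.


Specific energy E = y + V^2/(2g).
Velocity head = V^2/(2g) = 4.3^2 / (2*9.81) = 18.49 / 19.62 = 0.9424 m.
E = 2.38 + 0.9424 = 3.3224 m.

3.3224


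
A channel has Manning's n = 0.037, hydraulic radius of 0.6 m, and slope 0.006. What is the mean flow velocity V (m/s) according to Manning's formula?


Manning's equation gives V = (1/n) * R^(2/3) * S^(1/2).
First, compute R^(2/3) = 0.6^(2/3) = 0.7114.
Next, S^(1/2) = 0.006^(1/2) = 0.07746.
Then 1/n = 1/0.037 = 27.03.
V = 27.03 * 0.7114 * 0.07746 = 1.4893 m/s.

1.4893


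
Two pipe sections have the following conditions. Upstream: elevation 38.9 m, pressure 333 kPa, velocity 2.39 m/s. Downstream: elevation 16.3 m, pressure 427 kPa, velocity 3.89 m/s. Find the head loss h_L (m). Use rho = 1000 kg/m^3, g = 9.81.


Total head at each section: H = z + p/(rho*g) + V^2/(2g).
H1 = 38.9 + 333*1000/(1000*9.81) + 2.39^2/(2*9.81)
   = 38.9 + 33.945 + 0.2911
   = 73.136 m.
H2 = 16.3 + 427*1000/(1000*9.81) + 3.89^2/(2*9.81)
   = 16.3 + 43.527 + 0.7713
   = 60.598 m.
h_L = H1 - H2 = 73.136 - 60.598 = 12.538 m.

12.538


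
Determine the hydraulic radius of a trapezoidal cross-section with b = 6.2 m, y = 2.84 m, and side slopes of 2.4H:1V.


For a trapezoidal section with side slope z:
A = (b + z*y)*y = (6.2 + 2.4*2.84)*2.84 = 36.965 m^2.
P = b + 2*y*sqrt(1 + z^2) = 6.2 + 2*2.84*sqrt(1 + 2.4^2) = 20.968 m.
R = A/P = 36.965 / 20.968 = 1.7629 m.

1.7629


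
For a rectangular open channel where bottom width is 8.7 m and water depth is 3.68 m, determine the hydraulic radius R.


For a rectangular section:
Flow area A = b * y = 8.7 * 3.68 = 32.02 m^2.
Wetted perimeter P = b + 2y = 8.7 + 2*3.68 = 16.06 m.
Hydraulic radius R = A/P = 32.02 / 16.06 = 1.9935 m.

1.9935


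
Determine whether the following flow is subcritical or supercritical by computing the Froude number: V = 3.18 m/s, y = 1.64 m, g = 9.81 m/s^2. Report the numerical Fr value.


The Froude number is defined as Fr = V / sqrt(g*y).
g*y = 9.81 * 1.64 = 16.0884.
sqrt(g*y) = sqrt(16.0884) = 4.011.
Fr = 3.18 / 4.011 = 0.7928.
Since Fr < 1, the flow is subcritical.

0.7928


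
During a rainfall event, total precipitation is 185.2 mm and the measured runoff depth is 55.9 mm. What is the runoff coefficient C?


The runoff coefficient C = runoff depth / rainfall depth.
C = 55.9 / 185.2
  = 0.3018.

0.3018


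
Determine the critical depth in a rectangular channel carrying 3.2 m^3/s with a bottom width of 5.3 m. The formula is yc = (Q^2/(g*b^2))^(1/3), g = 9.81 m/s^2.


Using yc = (Q^2 / (g * b^2))^(1/3):
Q^2 = 3.2^2 = 10.24.
g * b^2 = 9.81 * 5.3^2 = 9.81 * 28.09 = 275.56.
Q^2 / (g*b^2) = 10.24 / 275.56 = 0.0372.
yc = 0.0372^(1/3) = 0.3337 m.

0.3337


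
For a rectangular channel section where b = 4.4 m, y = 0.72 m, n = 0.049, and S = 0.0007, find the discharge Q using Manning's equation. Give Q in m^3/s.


For a rectangular channel, the cross-sectional area A = b * y = 4.4 * 0.72 = 3.17 m^2.
The wetted perimeter P = b + 2y = 4.4 + 2*0.72 = 5.84 m.
Hydraulic radius R = A/P = 3.17/5.84 = 0.5425 m.
Velocity V = (1/n)*R^(2/3)*S^(1/2) = (1/0.049)*0.5425^(2/3)*0.0007^(1/2) = 0.3591 m/s.
Discharge Q = A * V = 3.17 * 0.3591 = 1.138 m^3/s.

1.138


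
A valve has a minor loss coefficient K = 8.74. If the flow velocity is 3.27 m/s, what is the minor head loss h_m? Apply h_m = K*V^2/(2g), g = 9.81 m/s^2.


Minor loss formula: h_m = K * V^2/(2g).
V^2 = 3.27^2 = 10.6929.
V^2/(2g) = 10.6929 / 19.62 = 0.545 m.
h_m = 8.74 * 0.545 = 4.7633 m.

4.7633


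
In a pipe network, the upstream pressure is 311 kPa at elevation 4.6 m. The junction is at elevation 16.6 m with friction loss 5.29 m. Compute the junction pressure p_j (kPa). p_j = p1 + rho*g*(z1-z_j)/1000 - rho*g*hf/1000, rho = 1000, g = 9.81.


Junction pressure: p_j = p1 + rho*g*(z1 - z_j)/1000 - rho*g*hf/1000.
Elevation term = 1000*9.81*(4.6 - 16.6)/1000 = -117.72 kPa.
Friction term = 1000*9.81*5.29/1000 = 51.895 kPa.
p_j = 311 + -117.72 - 51.895 = 141.39 kPa.

141.39


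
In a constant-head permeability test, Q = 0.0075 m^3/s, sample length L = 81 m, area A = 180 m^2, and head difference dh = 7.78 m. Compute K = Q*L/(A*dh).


From K = Q*L / (A*dh):
Numerator: Q*L = 0.0075 * 81 = 0.6075.
Denominator: A*dh = 180 * 7.78 = 1400.4.
K = 0.6075 / 1400.4 = 0.000434 m/s.

0.000434


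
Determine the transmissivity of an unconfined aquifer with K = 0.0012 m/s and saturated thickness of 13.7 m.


Transmissivity is defined as T = K * h.
T = 0.0012 * 13.7
  = 0.0164 m^2/s.

0.0164


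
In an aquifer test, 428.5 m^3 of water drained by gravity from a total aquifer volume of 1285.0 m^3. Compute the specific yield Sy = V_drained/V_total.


Specific yield Sy = Volume drained / Total volume.
Sy = 428.5 / 1285.0
   = 0.3335.

0.3335


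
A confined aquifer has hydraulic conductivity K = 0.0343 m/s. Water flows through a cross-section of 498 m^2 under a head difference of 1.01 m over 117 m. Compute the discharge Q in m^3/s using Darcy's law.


Darcy's law: Q = K * A * i, where i = dh/L.
Hydraulic gradient i = 1.01 / 117 = 0.008632.
Q = 0.0343 * 498 * 0.008632
  = 0.1475 m^3/s.

0.1475


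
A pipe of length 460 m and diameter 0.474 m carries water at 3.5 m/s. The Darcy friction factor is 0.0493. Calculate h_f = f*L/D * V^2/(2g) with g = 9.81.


Darcy-Weisbach equation: h_f = f * (L/D) * V^2/(2g).
f * L/D = 0.0493 * 460/0.474 = 47.8439.
V^2/(2g) = 3.5^2 / (2*9.81) = 12.25 / 19.62 = 0.6244 m.
h_f = 47.8439 * 0.6244 = 29.872 m.

29.872


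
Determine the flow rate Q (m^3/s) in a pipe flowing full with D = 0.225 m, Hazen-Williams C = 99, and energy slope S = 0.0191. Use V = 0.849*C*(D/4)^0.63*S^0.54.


For a full circular pipe, R = D/4 = 0.225/4 = 0.0563 m.
V = 0.849 * 99 * 0.0563^0.63 * 0.0191^0.54
  = 0.849 * 99 * 0.163146 * 0.117966
  = 1.6176 m/s.
Pipe area A = pi*D^2/4 = pi*0.225^2/4 = 0.0398 m^2.
Q = A * V = 0.0398 * 1.6176 = 0.0643 m^3/s.

0.0643


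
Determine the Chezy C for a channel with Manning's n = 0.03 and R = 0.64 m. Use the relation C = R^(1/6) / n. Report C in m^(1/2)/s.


The Chezy coefficient relates to Manning's n through C = R^(1/6) / n.
R^(1/6) = 0.64^(1/6) = 0.928318.
C = 0.928318 / 0.03 = 30.94 m^(1/2)/s.

30.94


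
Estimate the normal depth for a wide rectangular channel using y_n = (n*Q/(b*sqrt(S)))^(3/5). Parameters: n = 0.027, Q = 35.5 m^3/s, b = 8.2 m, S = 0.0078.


We use the wide-channel approximation y_n = (n*Q/(b*sqrt(S)))^(3/5).
sqrt(S) = sqrt(0.0078) = 0.088318.
Numerator: n*Q = 0.027 * 35.5 = 0.9585.
Denominator: b*sqrt(S) = 8.2 * 0.088318 = 0.724208.
arg = 1.3235.
y_n = 1.3235^(3/5) = 1.1831 m.

1.1831


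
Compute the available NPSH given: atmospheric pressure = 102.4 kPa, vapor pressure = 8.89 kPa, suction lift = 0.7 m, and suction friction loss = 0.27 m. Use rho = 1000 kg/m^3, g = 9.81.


NPSHa = p_atm/(rho*g) - z_s - hf_s - p_vap/(rho*g).
p_atm/(rho*g) = 102.4*1000 / (1000*9.81) = 10.438 m.
p_vap/(rho*g) = 8.89*1000 / (1000*9.81) = 0.906 m.
NPSHa = 10.438 - 0.7 - 0.27 - 0.906
      = 8.56 m.

8.56


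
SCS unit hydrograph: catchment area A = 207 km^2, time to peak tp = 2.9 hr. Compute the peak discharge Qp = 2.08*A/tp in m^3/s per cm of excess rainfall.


SCS formula: Qp = 2.08 * A / tp.
Qp = 2.08 * 207 / 2.9
   = 430.56 / 2.9
   = 148.47 m^3/s per cm.

148.47


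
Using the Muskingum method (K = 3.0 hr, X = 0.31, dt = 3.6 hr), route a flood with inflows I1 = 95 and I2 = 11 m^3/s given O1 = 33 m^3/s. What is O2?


Muskingum coefficients:
denom = 2*K*(1-X) + dt = 2*3.0*(1-0.31) + 3.6 = 7.74.
C0 = (dt - 2*K*X)/denom = (3.6 - 2*3.0*0.31)/7.74 = 0.2248.
C1 = (dt + 2*K*X)/denom = (3.6 + 2*3.0*0.31)/7.74 = 0.7054.
C2 = (2*K*(1-X) - dt)/denom = 0.0698.
O2 = C0*I2 + C1*I1 + C2*O1
   = 0.2248*11 + 0.7054*95 + 0.0698*33
   = 71.79 m^3/s.

71.79


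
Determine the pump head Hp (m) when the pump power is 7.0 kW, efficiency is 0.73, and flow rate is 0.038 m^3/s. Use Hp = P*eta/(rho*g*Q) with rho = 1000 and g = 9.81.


Pump head formula: Hp = P * eta / (rho * g * Q).
Numerator: P * eta = 7.0 * 1000 * 0.73 = 5110.0 W.
Denominator: rho * g * Q = 1000 * 9.81 * 0.038 = 372.78.
Hp = 5110.0 / 372.78 = 13.71 m.

13.71


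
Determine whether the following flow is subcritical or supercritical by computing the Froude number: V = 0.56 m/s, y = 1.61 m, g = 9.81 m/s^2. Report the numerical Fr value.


The Froude number is defined as Fr = V / sqrt(g*y).
g*y = 9.81 * 1.61 = 15.7941.
sqrt(g*y) = sqrt(15.7941) = 3.9742.
Fr = 0.56 / 3.9742 = 0.1409.
Since Fr < 1, the flow is subcritical.

0.1409


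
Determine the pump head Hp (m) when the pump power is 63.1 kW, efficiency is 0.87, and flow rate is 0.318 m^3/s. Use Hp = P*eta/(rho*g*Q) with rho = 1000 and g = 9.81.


Pump head formula: Hp = P * eta / (rho * g * Q).
Numerator: P * eta = 63.1 * 1000 * 0.87 = 54897.0 W.
Denominator: rho * g * Q = 1000 * 9.81 * 0.318 = 3119.58.
Hp = 54897.0 / 3119.58 = 17.6 m.

17.6


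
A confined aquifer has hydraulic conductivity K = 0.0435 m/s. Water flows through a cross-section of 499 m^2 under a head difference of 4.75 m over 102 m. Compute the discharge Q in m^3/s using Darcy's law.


Darcy's law: Q = K * A * i, where i = dh/L.
Hydraulic gradient i = 4.75 / 102 = 0.046569.
Q = 0.0435 * 499 * 0.046569
  = 1.0108 m^3/s.

1.0108


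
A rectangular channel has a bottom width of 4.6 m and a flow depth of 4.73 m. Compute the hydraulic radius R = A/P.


For a rectangular section:
Flow area A = b * y = 4.6 * 4.73 = 21.76 m^2.
Wetted perimeter P = b + 2y = 4.6 + 2*4.73 = 14.06 m.
Hydraulic radius R = A/P = 21.76 / 14.06 = 1.5475 m.

1.5475


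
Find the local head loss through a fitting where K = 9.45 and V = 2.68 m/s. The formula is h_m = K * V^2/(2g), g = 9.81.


Minor loss formula: h_m = K * V^2/(2g).
V^2 = 2.68^2 = 7.1824.
V^2/(2g) = 7.1824 / 19.62 = 0.3661 m.
h_m = 9.45 * 0.3661 = 3.4594 m.

3.4594


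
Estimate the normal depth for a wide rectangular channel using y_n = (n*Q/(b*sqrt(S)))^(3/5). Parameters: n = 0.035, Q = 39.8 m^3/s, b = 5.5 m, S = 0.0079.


We use the wide-channel approximation y_n = (n*Q/(b*sqrt(S)))^(3/5).
sqrt(S) = sqrt(0.0079) = 0.088882.
Numerator: n*Q = 0.035 * 39.8 = 1.393.
Denominator: b*sqrt(S) = 5.5 * 0.088882 = 0.488851.
arg = 2.8495.
y_n = 2.8495^(3/5) = 1.8744 m.

1.8744


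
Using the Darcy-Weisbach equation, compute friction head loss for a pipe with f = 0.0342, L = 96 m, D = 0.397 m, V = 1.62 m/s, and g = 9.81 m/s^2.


Darcy-Weisbach equation: h_f = f * (L/D) * V^2/(2g).
f * L/D = 0.0342 * 96/0.397 = 8.27.
V^2/(2g) = 1.62^2 / (2*9.81) = 2.6244 / 19.62 = 0.1338 m.
h_f = 8.27 * 0.1338 = 1.106 m.

1.106


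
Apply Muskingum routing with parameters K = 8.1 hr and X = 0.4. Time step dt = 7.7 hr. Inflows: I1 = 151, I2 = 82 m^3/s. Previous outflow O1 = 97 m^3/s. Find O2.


Muskingum coefficients:
denom = 2*K*(1-X) + dt = 2*8.1*(1-0.4) + 7.7 = 17.42.
C0 = (dt - 2*K*X)/denom = (7.7 - 2*8.1*0.4)/17.42 = 0.07.
C1 = (dt + 2*K*X)/denom = (7.7 + 2*8.1*0.4)/17.42 = 0.814.
C2 = (2*K*(1-X) - dt)/denom = 0.116.
O2 = C0*I2 + C1*I1 + C2*O1
   = 0.07*82 + 0.814*151 + 0.116*97
   = 139.91 m^3/s.

139.91


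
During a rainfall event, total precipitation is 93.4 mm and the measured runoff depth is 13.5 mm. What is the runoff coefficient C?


The runoff coefficient C = runoff depth / rainfall depth.
C = 13.5 / 93.4
  = 0.1445.

0.1445


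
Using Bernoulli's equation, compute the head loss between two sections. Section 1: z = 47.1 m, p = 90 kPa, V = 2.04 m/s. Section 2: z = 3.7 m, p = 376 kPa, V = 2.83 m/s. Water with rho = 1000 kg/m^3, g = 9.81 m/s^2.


Total head at each section: H = z + p/(rho*g) + V^2/(2g).
H1 = 47.1 + 90*1000/(1000*9.81) + 2.04^2/(2*9.81)
   = 47.1 + 9.174 + 0.2121
   = 56.486 m.
H2 = 3.7 + 376*1000/(1000*9.81) + 2.83^2/(2*9.81)
   = 3.7 + 38.328 + 0.4082
   = 42.436 m.
h_L = H1 - H2 = 56.486 - 42.436 = 14.05 m.

14.05


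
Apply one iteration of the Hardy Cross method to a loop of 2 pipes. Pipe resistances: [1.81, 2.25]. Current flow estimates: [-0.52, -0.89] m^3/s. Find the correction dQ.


Numerator terms (r*Q*|Q|): 1.81*-0.52*|-0.52| = -0.4894; 2.25*-0.89*|-0.89| = -1.7822.
Sum of numerator = -2.2716.
Denominator terms (r*|Q|): 1.81*|-0.52| = 0.9412; 2.25*|-0.89| = 2.0025.
2 * sum of denominator = 2 * 2.9437 = 5.8874.
dQ = --2.2716 / 5.8874 = 0.3858 m^3/s.

0.3858


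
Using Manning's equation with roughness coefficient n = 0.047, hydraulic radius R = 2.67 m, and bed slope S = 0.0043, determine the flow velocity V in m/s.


Manning's equation gives V = (1/n) * R^(2/3) * S^(1/2).
First, compute R^(2/3) = 2.67^(2/3) = 1.9246.
Next, S^(1/2) = 0.0043^(1/2) = 0.065574.
Then 1/n = 1/0.047 = 21.28.
V = 21.28 * 1.9246 * 0.065574 = 2.6852 m/s.

2.6852


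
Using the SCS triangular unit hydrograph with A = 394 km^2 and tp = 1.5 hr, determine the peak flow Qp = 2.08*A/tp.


SCS formula: Qp = 2.08 * A / tp.
Qp = 2.08 * 394 / 1.5
   = 819.52 / 1.5
   = 546.35 m^3/s per cm.

546.35


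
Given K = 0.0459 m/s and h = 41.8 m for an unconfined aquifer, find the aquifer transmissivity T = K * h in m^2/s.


Transmissivity is defined as T = K * h.
T = 0.0459 * 41.8
  = 1.9186 m^2/s.

1.9186


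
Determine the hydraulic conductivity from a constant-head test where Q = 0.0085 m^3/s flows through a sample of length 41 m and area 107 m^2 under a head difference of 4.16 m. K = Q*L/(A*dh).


From K = Q*L / (A*dh):
Numerator: Q*L = 0.0085 * 41 = 0.3485.
Denominator: A*dh = 107 * 4.16 = 445.12.
K = 0.3485 / 445.12 = 0.000783 m/s.

0.000783
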